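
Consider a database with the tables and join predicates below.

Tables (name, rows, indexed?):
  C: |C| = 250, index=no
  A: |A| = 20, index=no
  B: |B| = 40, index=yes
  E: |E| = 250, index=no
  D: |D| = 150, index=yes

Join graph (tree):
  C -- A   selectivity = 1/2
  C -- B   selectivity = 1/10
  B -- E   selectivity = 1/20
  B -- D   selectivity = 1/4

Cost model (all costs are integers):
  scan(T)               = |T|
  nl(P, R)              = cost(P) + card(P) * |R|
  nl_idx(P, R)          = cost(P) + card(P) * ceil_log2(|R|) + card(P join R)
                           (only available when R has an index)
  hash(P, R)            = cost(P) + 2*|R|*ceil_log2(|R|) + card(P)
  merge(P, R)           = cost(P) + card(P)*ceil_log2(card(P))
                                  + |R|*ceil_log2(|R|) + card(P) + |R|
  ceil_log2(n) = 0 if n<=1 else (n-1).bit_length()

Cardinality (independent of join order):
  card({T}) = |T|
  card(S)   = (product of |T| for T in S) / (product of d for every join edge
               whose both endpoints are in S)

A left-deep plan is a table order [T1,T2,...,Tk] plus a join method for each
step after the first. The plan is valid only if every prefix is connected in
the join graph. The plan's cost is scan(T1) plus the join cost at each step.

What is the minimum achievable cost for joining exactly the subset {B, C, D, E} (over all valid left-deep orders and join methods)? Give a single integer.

20380

Selinger DP over subsets of {B,C,D,E}:
  {C}: scan cost=250, card=250
  {B}: scan cost=40, card=40
  {E}: scan cost=250, card=250
  {D}: scan cost=150, card=150
  {BC}: card=1000; try (B,hash)→980, (C,merge)→2570, (B,nl_idx)→2750, (B,merge)→2780, (C,hash)→4080, (C,nl)→10040 …(+1); best=980 via (B,hash)
  {BE}: card=500; try (B,hash)→980, (B,nl_idx)→2250, (E,merge)→2570, (B,merge)→2780, (E,hash)→4080, (E,nl)→10040 …(+1); best=980 via (B,hash)
  {BD}: card=1500; try (B,hash)→780, (D,merge)→1670, (B,merge)→1780, (D,nl_idx)→1860, (D,hash)→2480, (B,nl_idx)→2550 …(+2); best=780 via (B,hash)
  {BCE}: card=12500; try (C,hash)→5480, (E,hash)→5980, (C,merge)→8230, (E,merge)→14230, (C,nl)→125980, (E,nl)→250980; best=5480 via (C,hash)
  {BCD}: card=37500; try (D,hash)→4380, (C,hash)→6280, (D,merge)→13330, (C,merge)→21030, (D,nl_idx)→46480, (D,nl)→150980 …(+1); best=4380 via (D,hash)
  {BDE}: card=18750; try (D,hash)→3880, (E,hash)→6280, (D,merge)→7330, (E,merge)→21030, (D,nl_idx)→23730, (D,nl)→75980 …(+1); best=3880 via (D,hash)
  {BCDE}: card=468750; try (D,hash)→20380, (C,hash)→26630, (E,hash)→45880, (D,merge)→194330, (C,merge)→306130, (D,nl_idx)→574230 …(+4); best=20380 via (D,hash)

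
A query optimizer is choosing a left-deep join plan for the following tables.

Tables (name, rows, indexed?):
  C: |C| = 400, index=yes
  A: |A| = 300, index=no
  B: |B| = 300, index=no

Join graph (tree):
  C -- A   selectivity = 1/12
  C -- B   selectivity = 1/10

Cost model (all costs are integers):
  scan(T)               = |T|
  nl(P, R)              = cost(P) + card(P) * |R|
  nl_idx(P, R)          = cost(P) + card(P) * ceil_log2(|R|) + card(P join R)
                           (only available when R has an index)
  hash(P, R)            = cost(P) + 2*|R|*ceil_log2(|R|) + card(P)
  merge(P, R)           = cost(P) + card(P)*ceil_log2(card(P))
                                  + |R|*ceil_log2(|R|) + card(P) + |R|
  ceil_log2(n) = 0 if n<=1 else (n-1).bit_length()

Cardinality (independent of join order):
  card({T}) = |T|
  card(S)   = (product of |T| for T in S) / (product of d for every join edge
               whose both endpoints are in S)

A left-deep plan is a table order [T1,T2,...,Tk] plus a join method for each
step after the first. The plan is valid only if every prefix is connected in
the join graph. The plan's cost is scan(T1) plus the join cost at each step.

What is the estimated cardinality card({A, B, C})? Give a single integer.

Tables in S: A(300), B(300), C(400)
Edges inside S: C-A(d=12), C-B(d=10)
numerator = 300 * 300 * 400 = 36000000
denominator = 12 * 10 = 120
card(S) = 36000000 / 120 = 300000

300000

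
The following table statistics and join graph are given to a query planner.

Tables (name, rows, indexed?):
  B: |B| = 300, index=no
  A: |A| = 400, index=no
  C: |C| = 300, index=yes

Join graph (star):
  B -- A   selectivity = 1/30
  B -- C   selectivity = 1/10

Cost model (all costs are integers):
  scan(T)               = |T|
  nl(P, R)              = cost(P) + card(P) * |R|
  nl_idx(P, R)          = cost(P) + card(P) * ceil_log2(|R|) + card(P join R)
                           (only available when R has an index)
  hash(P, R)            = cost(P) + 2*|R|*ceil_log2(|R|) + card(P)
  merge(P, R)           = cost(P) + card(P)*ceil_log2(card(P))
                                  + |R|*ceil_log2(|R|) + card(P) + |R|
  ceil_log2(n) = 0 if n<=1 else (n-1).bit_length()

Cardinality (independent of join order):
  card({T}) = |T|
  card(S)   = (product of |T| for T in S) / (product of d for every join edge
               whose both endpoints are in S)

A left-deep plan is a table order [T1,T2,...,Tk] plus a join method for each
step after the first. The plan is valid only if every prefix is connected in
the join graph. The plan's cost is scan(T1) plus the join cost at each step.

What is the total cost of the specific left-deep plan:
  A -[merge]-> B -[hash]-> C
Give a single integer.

16800

step 1: scan A: cost=400, card=400
step 2: join B via merge
    card(P join B) = 400*300/(30) = 4000
    cost = 400 + 400*9 + 300*9 + 400 + 300 = 7400
step 3: join C via hash
    card(P join C) = 4000*300/(10) = 120000
    cost = 7400 + 2*300*9 + 4000 = 16800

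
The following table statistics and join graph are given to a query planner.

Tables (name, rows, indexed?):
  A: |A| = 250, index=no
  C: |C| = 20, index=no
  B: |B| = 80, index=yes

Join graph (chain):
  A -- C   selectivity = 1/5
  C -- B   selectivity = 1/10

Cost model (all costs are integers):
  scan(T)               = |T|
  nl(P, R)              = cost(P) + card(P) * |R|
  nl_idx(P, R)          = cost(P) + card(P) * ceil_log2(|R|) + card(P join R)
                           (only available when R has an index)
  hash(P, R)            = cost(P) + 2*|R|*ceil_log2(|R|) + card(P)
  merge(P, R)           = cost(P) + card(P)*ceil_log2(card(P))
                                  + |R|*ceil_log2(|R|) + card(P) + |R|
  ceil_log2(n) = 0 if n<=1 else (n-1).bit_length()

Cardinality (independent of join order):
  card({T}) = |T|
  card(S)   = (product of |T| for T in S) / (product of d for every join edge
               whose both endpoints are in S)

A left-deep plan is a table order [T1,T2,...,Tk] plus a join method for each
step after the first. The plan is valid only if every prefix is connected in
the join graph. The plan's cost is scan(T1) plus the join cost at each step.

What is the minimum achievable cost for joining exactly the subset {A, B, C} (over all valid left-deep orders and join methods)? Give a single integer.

2820

Selinger DP over subsets of {A,B,C}:
  {A}: scan cost=250, card=250
  {C}: scan cost=20, card=20
  {B}: scan cost=80, card=80
  {AC}: card=1000; try (C,hash)→700, (A,merge)→2390, (C,merge)→2620, (A,hash)→4040, (A,nl)→5020, (C,nl)→5250; best=700 via (C,hash)
  {BC}: card=160; try (B,nl_idx)→320, (C,hash)→360, (B,merge)→780, (C,merge)→840, (B,hash)→1160, (B,nl)→1620 …(+1); best=320 via (B,nl_idx)
  {ABC}: card=8000; try (B,hash)→2820, (A,merge)→4010, (A,hash)→4480, (B,merge)→12340, (B,nl_idx)→15700, (A,nl)→40320 …(+1); best=2820 via (B,hash)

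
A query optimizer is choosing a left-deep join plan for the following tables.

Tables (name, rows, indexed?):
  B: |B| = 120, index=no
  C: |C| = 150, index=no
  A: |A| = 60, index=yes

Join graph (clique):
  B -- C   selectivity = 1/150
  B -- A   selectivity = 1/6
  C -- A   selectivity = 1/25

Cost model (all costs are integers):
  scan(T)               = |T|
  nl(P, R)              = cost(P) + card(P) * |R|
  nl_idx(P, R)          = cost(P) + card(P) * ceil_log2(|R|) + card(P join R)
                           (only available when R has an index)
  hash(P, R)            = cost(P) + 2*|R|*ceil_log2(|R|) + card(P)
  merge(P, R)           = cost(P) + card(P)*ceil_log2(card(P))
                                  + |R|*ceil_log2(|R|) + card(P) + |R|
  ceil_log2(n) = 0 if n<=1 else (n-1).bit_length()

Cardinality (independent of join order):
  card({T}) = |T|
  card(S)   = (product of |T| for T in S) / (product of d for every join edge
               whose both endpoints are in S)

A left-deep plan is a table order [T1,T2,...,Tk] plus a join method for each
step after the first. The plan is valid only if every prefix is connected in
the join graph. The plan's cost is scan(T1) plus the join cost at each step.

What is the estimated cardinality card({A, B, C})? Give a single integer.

48

Tables in S: A(60), B(120), C(150)
Edges inside S: B-C(d=150), B-A(d=6), C-A(d=25)
numerator = 60 * 120 * 150 = 1080000
denominator = 150 * 6 * 25 = 22500
card(S) = 1080000 / 22500 = 48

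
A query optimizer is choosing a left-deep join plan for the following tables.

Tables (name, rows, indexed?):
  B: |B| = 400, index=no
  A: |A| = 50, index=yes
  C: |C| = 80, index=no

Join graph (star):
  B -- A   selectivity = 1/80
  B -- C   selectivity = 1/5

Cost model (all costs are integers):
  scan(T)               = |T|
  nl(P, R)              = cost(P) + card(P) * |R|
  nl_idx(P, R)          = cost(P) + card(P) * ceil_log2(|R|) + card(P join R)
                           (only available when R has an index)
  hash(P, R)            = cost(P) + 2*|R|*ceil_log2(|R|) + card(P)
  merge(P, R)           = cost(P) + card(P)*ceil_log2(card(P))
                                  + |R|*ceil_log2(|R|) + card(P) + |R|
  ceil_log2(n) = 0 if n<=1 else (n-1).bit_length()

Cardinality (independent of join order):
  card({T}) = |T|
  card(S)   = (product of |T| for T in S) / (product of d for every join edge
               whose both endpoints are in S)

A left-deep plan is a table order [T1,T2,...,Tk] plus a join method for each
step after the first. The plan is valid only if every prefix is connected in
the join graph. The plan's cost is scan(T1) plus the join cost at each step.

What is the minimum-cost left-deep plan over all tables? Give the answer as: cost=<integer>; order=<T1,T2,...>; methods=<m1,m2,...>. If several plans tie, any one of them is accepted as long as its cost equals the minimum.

cost=2770; order=B,A,C; methods=hash,hash

Selinger DP (subsets sized 1..n):
  {B}: scan cost=400, card=400
  {A}: scan cost=50, card=50
  {C}: scan cost=80, card=80
  {AB}: card=250; try (A,hash)→1400, (A,nl_idx)→3050, (B,merge)→4400, (A,merge)→4750, (B,hash)→7300, (B,nl)→20050 …(+1); best=1400 via (A,hash)
  {BC}: card=6400; try (C,hash)→1920, (B,merge)→4720, (C,merge)→5040, (B,hash)→7360, (B,nl)→32080, (C,nl)→32400; best=1920 via (C,hash)
  {ABC}: card=4000; try (C,hash)→2770, (C,merge)→4290, (A,hash)→8920, (C,nl)→21400, (A,nl_idx)→44320, (A,merge)→91870 …(+1); best=2770 via (C,hash)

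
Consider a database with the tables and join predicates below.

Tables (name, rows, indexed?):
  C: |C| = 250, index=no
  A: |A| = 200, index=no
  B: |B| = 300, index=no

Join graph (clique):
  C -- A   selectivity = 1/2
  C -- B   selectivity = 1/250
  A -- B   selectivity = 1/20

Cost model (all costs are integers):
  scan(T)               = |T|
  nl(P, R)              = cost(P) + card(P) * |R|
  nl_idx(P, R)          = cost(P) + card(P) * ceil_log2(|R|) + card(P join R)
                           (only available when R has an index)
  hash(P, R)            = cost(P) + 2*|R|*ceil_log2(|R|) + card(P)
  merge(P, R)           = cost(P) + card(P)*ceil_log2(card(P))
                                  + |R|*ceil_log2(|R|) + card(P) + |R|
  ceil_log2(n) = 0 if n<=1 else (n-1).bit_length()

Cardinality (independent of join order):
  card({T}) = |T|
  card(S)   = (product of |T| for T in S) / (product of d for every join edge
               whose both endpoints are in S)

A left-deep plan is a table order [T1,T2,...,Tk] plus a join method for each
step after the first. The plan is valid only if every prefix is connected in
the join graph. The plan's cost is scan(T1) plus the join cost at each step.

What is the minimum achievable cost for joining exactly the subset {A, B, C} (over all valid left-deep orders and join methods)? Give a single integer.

Selinger DP over subsets of {A,B,C}:
  {C}: scan cost=250, card=250
  {A}: scan cost=200, card=200
  {B}: scan cost=300, card=300
  {AC}: card=25000; try (A,hash)→3700, (C,merge)→4250, (A,merge)→4300, (C,hash)→4400, (C,nl)→50200, (A,nl)→50250; best=3700 via (A,hash)
  {BC}: card=300; try (C,hash)→4600, (B,merge)→5500, (C,merge)→5550, (B,hash)→5900, (B,nl)→75250, (C,nl)→75300; best=4600 via (C,hash)
  {AB}: card=3000; try (A,hash)→3800, (B,merge)→5000, (A,merge)→5100, (B,hash)→5800, (B,nl)→60200, (A,nl)→60300; best=3800 via (A,hash)
  {ABC}: card=1500; try (A,hash)→8100, (A,merge)→9400, (C,hash)→10800, (B,hash)→34100, (C,merge)→45050, (A,nl)→64600 …(+3); best=8100 via (A,hash)

8100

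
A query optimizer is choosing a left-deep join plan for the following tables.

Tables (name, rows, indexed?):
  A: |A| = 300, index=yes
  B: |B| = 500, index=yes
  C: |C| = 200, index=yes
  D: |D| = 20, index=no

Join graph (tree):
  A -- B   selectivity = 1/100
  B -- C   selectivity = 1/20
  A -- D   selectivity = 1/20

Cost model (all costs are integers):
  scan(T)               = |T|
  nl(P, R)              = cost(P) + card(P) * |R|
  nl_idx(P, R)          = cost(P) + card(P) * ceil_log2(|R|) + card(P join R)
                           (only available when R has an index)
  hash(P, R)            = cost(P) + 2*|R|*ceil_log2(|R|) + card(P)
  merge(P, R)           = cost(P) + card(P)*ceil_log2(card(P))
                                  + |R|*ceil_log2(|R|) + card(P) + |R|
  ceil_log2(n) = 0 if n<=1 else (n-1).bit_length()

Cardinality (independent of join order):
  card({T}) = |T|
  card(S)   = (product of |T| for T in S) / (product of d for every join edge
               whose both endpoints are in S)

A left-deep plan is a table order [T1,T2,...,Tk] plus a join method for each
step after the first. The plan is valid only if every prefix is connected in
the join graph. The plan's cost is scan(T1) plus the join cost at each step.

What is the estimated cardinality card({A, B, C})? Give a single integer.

15000

Tables in S: A(300), B(500), C(200)
Edges inside S: A-B(d=100), B-C(d=20)
numerator = 300 * 500 * 200 = 30000000
denominator = 100 * 20 = 2000
card(S) = 30000000 / 2000 = 15000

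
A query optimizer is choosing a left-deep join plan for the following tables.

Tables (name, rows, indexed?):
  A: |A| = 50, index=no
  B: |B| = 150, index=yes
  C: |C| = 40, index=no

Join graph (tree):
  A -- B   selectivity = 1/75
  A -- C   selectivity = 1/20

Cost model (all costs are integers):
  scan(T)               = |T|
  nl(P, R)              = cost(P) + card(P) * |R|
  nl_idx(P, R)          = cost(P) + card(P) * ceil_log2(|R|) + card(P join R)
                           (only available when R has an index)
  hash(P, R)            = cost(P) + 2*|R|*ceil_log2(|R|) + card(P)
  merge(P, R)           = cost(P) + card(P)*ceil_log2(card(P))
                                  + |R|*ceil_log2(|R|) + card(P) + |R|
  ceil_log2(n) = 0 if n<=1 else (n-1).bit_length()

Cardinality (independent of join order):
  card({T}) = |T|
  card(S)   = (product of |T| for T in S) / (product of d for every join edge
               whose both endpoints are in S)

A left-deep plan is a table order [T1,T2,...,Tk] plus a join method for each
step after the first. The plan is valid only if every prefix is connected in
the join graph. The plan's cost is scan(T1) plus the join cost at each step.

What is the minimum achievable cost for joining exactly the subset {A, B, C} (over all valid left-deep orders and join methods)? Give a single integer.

Selinger DP over subsets of {A,B,C}:
  {A}: scan cost=50, card=50
  {B}: scan cost=150, card=150
  {C}: scan cost=40, card=40
  {AB}: card=100; try (B,nl_idx)→550, (A,hash)→900, (B,merge)→1750, (A,merge)→1850, (B,hash)→2500, (B,nl)→7550 …(+1); best=550 via (B,nl_idx)
  {AC}: card=100; try (C,hash)→580, (A,merge)→670, (C,merge)→680, (A,hash)→680, (A,nl)→2040, (C,nl)→2050; best=580 via (C,hash)
  {ABC}: card=200; try (C,hash)→1130, (B,nl_idx)→1580, (C,merge)→1630, (B,merge)→2730, (B,hash)→3080, (C,nl)→4550 …(+1); best=1130 via (C,hash)

1130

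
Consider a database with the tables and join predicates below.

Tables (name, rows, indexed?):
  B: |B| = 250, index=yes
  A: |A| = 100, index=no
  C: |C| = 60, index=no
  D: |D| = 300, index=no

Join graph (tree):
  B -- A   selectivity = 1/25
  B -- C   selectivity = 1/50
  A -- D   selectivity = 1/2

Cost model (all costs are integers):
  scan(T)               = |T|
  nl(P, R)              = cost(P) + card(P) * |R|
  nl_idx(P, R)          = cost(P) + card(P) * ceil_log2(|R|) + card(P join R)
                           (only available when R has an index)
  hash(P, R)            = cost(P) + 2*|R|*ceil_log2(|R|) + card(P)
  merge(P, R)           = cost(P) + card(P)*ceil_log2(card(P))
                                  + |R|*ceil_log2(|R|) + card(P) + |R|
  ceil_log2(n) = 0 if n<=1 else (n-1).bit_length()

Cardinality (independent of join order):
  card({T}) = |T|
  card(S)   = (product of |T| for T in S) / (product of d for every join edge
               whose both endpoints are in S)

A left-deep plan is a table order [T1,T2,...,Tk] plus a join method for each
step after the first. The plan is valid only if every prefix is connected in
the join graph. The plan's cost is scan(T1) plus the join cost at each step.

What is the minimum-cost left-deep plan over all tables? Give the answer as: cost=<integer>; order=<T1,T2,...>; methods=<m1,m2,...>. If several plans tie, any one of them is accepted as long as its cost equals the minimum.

cost=9140; order=C,B,A,D; methods=nl_idx,hash,hash

Selinger DP (subsets sized 1..n):
  {B}: scan cost=250, card=250
  {A}: scan cost=100, card=100
  {C}: scan cost=60, card=60
  {D}: scan cost=300, card=300
  {AB}: card=1000; try (B,nl_idx)→1900, (A,hash)→1900, (B,merge)→3150, (A,merge)→3300, (B,hash)→4200, (B,nl)→25100 …(+1); best=1900 via (B,nl_idx)
  {BC}: card=300; try (B,nl_idx)→840, (C,hash)→1220, (B,merge)→2730, (C,merge)→2920, (B,hash)→4120, (B,nl)→15060 …(+1); best=840 via (B,nl_idx)
  {AD}: card=15000; try (A,hash)→2000, (D,merge)→3900, (A,merge)→4100, (D,hash)→5600, (D,nl)→30100, (A,nl)→30300; best=2000 via (A,hash)
  {ABC}: card=1200; try (A,hash)→2540, (C,hash)→3620, (A,merge)→4640, (C,merge)→13320, (A,nl)→30840, (C,nl)→61900; best=2540 via (A,hash)
  {ABD}: card=150000; try (D,hash)→8300, (D,merge)→15900, (B,hash)→21000, (B,merge)→229250, (B,nl_idx)→272000, (D,nl)→301900 …(+1); best=8300 via (D,hash)
  {ABCD}: card=180000; try (D,hash)→9140, (D,merge)→19940, (C,hash)→159020, (D,nl)→362540, (C,merge)→2858720, (C,nl)→9008300; best=9140 via (D,hash)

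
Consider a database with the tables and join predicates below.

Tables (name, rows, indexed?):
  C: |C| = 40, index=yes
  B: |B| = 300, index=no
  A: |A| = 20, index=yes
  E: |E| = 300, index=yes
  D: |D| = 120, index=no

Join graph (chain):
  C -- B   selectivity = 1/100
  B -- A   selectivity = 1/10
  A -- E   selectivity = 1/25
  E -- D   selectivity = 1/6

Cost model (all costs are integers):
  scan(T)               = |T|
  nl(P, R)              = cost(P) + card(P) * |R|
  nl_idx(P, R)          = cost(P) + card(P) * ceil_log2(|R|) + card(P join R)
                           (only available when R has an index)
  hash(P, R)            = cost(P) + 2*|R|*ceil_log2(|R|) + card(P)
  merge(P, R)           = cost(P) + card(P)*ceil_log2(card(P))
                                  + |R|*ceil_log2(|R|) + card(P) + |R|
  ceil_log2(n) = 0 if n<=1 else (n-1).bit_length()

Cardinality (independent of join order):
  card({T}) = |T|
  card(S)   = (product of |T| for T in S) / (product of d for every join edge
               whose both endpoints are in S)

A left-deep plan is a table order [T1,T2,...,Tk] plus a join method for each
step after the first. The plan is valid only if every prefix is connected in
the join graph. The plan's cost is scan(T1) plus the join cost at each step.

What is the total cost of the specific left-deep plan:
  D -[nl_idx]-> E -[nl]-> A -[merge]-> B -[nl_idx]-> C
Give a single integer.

step 1: scan D: cost=120, card=120
step 2: join E via nl_idx
    card(P join E) = 120*300/(6) = 6000
    cost = 120 + 120*9 + 6000 = 7200
step 3: join A via nl
    card(P join A) = 6000*20/(25) = 4800
    cost = 7200 + 6000*20 = 127200
step 4: join B via merge
    card(P join B) = 4800*300/(10) = 144000
    cost = 127200 + 4800*13 + 300*9 + 4800 + 300 = 197400
step 5: join C via nl_idx
    card(P join C) = 144000*40/(100) = 57600
    cost = 197400 + 144000*6 + 57600 = 1119000

1119000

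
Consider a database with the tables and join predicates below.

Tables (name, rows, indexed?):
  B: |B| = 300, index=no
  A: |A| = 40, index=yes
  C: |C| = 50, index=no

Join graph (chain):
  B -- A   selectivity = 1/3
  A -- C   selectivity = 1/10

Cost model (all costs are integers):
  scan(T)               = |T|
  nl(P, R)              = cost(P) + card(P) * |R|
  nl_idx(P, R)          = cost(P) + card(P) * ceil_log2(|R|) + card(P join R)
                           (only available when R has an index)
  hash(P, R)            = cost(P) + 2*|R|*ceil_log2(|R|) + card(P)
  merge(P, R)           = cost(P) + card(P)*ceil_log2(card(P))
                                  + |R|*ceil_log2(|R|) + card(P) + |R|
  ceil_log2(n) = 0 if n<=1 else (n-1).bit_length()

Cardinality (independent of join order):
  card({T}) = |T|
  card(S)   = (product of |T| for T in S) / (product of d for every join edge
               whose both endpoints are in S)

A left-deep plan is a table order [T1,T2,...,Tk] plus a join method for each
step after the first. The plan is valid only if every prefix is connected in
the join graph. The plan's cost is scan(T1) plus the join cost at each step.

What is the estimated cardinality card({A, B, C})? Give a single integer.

20000

Tables in S: A(40), B(300), C(50)
Edges inside S: B-A(d=3), A-C(d=10)
numerator = 40 * 300 * 50 = 600000
denominator = 3 * 10 = 30
card(S) = 600000 / 30 = 20000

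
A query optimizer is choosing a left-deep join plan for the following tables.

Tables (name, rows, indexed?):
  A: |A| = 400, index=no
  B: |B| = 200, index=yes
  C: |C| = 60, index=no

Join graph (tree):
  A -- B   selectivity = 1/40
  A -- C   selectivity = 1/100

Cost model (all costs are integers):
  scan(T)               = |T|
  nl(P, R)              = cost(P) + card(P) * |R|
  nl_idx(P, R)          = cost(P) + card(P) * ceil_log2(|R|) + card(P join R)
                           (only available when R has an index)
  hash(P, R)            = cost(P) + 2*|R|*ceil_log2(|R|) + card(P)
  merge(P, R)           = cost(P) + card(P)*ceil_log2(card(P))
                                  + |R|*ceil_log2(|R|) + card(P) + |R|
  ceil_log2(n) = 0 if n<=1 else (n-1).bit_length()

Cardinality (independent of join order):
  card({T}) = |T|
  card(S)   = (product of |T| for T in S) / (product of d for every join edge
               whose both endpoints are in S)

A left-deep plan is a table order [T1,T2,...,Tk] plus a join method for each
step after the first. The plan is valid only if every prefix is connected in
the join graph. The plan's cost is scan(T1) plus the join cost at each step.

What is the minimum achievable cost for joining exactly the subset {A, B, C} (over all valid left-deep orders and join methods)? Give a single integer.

4640

Selinger DP over subsets of {A,B,C}:
  {A}: scan cost=400, card=400
  {B}: scan cost=200, card=200
  {C}: scan cost=60, card=60
  {AB}: card=2000; try (B,hash)→4000, (B,nl_idx)→5600, (A,merge)→6000, (B,merge)→6200, (A,hash)→7600, (A,nl)→80200 …(+1); best=4000 via (B,hash)
  {AC}: card=240; try (C,hash)→1520, (A,merge)→4480, (C,merge)→4820, (A,hash)→7320, (A,nl)→24060, (C,nl)→24400; best=1520 via (C,hash)
  {ABC}: card=1200; try (B,nl_idx)→4640, (B,hash)→4960, (B,merge)→5480, (C,hash)→6720, (C,merge)→28420, (B,nl)→49520 …(+1); best=4640 via (B,nl_idx)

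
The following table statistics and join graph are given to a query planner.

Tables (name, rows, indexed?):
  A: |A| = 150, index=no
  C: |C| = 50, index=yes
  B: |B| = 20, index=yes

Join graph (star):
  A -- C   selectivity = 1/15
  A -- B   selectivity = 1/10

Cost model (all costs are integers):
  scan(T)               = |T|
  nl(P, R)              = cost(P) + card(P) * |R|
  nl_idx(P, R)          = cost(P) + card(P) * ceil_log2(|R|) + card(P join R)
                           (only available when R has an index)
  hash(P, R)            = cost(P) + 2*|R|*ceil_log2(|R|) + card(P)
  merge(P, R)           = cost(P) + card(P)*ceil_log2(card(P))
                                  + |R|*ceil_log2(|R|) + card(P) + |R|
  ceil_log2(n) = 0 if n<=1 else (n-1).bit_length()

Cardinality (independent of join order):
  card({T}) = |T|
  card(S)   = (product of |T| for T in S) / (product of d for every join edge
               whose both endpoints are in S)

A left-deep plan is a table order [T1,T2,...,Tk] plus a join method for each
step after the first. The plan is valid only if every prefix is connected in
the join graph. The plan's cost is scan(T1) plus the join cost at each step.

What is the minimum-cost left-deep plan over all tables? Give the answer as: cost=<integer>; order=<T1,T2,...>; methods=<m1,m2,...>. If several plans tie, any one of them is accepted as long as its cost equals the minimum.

Selinger DP (subsets sized 1..n):
  {A}: scan cost=150, card=150
  {C}: scan cost=50, card=50
  {B}: scan cost=20, card=20
  {AC}: card=500; try (C,hash)→900, (C,nl_idx)→1550, (A,merge)→1750, (C,merge)→1850, (A,hash)→2500, (A,nl)→7550 …(+1); best=900 via (C,hash)
  {AB}: card=300; try (B,hash)→500, (B,nl_idx)→1200, (A,merge)→1490, (B,merge)→1620, (A,hash)→2440, (A,nl)→3020 …(+1); best=500 via (B,hash)
  {ABC}: card=1000; try (C,hash)→1400, (B,hash)→1600, (C,nl_idx)→3300, (C,merge)→3850, (B,nl_idx)→4400, (B,merge)→6020 …(+2); best=1400 via (C,hash)

cost=1400; order=A,B,C; methods=hash,hash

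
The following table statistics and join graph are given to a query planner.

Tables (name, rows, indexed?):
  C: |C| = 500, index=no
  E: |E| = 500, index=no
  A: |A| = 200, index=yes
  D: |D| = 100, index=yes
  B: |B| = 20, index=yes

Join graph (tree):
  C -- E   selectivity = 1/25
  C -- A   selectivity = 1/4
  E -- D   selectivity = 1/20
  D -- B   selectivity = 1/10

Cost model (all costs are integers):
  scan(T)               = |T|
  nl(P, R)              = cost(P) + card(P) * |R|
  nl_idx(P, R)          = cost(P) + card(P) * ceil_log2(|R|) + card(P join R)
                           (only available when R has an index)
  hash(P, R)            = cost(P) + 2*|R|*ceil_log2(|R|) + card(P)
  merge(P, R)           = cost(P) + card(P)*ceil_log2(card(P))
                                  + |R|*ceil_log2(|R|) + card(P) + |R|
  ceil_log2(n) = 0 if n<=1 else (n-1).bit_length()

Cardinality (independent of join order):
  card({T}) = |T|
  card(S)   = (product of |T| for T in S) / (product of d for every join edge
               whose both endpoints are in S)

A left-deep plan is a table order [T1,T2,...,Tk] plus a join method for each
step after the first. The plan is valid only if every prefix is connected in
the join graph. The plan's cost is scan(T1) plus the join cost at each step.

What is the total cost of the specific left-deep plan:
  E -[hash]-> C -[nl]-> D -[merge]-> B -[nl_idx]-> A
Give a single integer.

step 1: scan E: cost=500, card=500
step 2: join C via hash
    card(P join C) = 500*500/(25) = 10000
    cost = 500 + 2*500*9 + 500 = 10000
step 3: join D via nl
    card(P join D) = 10000*100/(20) = 50000
    cost = 10000 + 10000*100 = 1010000
step 4: join B via merge
    card(P join B) = 50000*20/(10) = 100000
    cost = 1010000 + 50000*16 + 20*5 + 50000 + 20 = 1860120
step 5: join A via nl_idx
    card(P join A) = 100000*200/(4) = 5000000
    cost = 1860120 + 100000*8 + 5000000 = 7660120

7660120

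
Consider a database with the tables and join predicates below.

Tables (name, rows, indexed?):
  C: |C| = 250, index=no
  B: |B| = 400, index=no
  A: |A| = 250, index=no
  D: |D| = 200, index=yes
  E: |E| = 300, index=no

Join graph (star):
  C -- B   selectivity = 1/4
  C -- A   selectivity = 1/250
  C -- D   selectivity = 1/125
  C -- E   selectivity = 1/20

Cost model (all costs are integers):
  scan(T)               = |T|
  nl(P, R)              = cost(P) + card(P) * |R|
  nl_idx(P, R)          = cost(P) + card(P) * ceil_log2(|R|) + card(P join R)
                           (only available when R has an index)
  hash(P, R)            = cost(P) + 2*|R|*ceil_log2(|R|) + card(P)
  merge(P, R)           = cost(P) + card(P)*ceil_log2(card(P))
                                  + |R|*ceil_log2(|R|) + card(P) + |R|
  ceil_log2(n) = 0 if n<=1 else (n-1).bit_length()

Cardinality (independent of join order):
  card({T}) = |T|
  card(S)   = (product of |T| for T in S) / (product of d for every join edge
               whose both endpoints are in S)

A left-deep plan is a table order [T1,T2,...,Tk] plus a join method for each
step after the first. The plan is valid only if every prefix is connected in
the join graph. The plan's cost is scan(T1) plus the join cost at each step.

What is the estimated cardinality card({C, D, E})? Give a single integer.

6000

Tables in S: C(250), D(200), E(300)
Edges inside S: C-D(d=125), C-E(d=20)
numerator = 250 * 200 * 300 = 15000000
denominator = 125 * 20 = 2500
card(S) = 15000000 / 2500 = 6000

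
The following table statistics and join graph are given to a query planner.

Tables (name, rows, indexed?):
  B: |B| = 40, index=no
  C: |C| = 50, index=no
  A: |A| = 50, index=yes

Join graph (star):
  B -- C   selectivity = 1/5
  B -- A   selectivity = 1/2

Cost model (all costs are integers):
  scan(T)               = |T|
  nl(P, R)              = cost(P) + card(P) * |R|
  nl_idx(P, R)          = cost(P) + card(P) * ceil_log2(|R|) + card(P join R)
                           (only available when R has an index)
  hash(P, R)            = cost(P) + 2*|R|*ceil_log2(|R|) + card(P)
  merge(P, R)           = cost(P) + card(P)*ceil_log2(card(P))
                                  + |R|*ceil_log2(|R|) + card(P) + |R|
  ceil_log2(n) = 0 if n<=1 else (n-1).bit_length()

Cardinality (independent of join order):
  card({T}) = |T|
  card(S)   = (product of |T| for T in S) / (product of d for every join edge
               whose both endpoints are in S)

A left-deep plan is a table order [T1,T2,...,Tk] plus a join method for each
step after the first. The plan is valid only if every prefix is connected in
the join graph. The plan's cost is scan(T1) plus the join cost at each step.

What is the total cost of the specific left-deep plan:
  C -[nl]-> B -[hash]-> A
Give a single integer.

3050

step 1: scan C: cost=50, card=50
step 2: join B via nl
    card(P join B) = 50*40/(5) = 400
    cost = 50 + 50*40 = 2050
step 3: join A via hash
    card(P join A) = 400*50/(2) = 10000
    cost = 2050 + 2*50*6 + 400 = 3050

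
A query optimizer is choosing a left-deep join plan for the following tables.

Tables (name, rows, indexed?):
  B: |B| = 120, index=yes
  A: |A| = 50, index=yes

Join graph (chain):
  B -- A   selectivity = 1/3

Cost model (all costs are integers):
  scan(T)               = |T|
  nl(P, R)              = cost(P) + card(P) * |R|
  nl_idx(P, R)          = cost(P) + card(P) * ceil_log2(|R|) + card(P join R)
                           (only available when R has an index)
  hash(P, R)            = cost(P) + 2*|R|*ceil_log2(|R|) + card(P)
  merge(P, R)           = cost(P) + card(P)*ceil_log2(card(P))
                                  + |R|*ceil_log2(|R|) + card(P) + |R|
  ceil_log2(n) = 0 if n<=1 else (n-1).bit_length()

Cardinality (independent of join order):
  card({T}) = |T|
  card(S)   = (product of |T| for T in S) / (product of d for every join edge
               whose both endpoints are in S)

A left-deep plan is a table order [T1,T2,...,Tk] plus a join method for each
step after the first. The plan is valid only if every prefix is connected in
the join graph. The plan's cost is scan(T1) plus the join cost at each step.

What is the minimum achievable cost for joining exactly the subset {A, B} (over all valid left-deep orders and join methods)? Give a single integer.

Selinger DP over subsets of {A,B}:
  {B}: scan cost=120, card=120
  {A}: scan cost=50, card=50
  {AB}: card=2000; try (A,hash)→840, (B,merge)→1360, (A,merge)→1430, (B,hash)→1780, (B,nl_idx)→2400, (A,nl_idx)→2840 …(+2); best=840 via (A,hash)

840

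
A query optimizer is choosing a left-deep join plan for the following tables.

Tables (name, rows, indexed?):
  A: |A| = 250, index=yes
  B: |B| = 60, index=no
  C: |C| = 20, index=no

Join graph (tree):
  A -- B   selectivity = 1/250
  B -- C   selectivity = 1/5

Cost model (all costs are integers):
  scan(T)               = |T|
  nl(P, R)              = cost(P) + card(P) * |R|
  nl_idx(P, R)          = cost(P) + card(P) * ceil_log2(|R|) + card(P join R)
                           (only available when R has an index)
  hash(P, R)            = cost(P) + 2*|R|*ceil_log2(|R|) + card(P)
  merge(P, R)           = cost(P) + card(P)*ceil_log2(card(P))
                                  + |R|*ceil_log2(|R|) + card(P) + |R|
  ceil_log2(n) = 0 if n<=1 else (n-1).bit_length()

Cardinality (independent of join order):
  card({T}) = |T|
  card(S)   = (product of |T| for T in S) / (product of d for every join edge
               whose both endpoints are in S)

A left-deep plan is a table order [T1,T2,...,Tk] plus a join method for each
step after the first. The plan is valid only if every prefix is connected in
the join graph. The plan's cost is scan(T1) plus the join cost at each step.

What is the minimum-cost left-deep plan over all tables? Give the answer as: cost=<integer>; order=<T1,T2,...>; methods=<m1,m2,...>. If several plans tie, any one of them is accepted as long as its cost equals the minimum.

Selinger DP (subsets sized 1..n):
  {A}: scan cost=250, card=250
  {B}: scan cost=60, card=60
  {C}: scan cost=20, card=20
  {AB}: card=60; try (A,nl_idx)→600, (B,hash)→1220, (A,merge)→2730, (B,merge)→2920, (A,hash)→4120, (A,nl)→15060 …(+1); best=600 via (A,nl_idx)
  {BC}: card=240; try (C,hash)→320, (B,merge)→560, (C,merge)→600, (B,hash)→760, (B,nl)→1220, (C,nl)→1260; best=320 via (C,hash)
  {ABC}: card=240; try (C,hash)→860, (C,merge)→1140, (C,nl)→1800, (A,nl_idx)→2480, (A,hash)→4560, (A,merge)→4730 …(+1); best=860 via (C,hash)

cost=860; order=B,A,C; methods=nl_idx,hash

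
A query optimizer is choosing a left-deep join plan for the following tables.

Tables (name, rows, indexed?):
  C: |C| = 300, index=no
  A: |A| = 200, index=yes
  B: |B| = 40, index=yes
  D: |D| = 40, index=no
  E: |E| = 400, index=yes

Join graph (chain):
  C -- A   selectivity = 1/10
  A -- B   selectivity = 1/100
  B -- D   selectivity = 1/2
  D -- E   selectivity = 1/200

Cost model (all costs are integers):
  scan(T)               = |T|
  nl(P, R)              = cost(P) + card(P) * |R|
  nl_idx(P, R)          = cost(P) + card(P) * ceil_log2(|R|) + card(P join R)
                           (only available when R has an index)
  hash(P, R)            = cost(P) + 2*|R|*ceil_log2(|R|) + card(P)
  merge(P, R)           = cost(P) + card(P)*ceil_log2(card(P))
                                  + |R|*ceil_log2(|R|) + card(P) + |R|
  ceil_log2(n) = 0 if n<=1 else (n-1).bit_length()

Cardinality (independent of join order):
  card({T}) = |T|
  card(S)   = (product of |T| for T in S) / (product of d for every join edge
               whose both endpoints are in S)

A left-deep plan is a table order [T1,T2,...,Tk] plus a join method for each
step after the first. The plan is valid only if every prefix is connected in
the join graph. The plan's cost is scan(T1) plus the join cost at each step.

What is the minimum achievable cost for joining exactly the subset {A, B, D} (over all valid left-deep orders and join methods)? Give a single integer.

1000

Selinger DP over subsets of {A,B,D}:
  {A}: scan cost=200, card=200
  {B}: scan cost=40, card=40
  {D}: scan cost=40, card=40
  {AB}: card=80; try (A,nl_idx)→440, (B,hash)→880, (B,nl_idx)→1480, (A,merge)→2120, (B,merge)→2280, (A,hash)→3280 …(+2); best=440 via (A,nl_idx)
  {BD}: card=800; try (D,hash)→560, (B,hash)→560, (D,merge)→600, (B,merge)→600, (B,nl_idx)→1080, (D,nl)→1640 …(+1); best=560 via (D,hash)
  {ABD}: card=1600; try (D,hash)→1000, (D,merge)→1360, (D,nl)→3640, (A,hash)→4560, (A,nl_idx)→8560, (A,merge)→11160 …(+1); best=1000 via (D,hash)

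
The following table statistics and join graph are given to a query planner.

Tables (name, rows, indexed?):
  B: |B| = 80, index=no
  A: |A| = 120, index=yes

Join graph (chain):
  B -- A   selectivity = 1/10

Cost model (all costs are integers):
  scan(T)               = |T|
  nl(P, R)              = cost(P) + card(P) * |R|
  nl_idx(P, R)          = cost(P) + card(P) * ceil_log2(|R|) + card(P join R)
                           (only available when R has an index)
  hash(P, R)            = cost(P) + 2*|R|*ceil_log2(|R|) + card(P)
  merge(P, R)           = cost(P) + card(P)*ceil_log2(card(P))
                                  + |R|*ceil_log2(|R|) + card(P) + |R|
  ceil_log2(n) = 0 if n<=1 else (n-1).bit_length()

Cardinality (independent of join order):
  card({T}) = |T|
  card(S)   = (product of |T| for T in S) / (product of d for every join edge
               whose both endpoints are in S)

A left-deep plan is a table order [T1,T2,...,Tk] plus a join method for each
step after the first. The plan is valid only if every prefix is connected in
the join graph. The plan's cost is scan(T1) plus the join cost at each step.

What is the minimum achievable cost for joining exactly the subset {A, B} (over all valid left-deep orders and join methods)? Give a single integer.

Selinger DP over subsets of {A,B}:
  {B}: scan cost=80, card=80
  {A}: scan cost=120, card=120
  {AB}: card=960; try (B,hash)→1360, (A,nl_idx)→1600, (A,merge)→1680, (B,merge)→1720, (A,hash)→1840, (A,nl)→9680 …(+1); best=1360 via (B,hash)

1360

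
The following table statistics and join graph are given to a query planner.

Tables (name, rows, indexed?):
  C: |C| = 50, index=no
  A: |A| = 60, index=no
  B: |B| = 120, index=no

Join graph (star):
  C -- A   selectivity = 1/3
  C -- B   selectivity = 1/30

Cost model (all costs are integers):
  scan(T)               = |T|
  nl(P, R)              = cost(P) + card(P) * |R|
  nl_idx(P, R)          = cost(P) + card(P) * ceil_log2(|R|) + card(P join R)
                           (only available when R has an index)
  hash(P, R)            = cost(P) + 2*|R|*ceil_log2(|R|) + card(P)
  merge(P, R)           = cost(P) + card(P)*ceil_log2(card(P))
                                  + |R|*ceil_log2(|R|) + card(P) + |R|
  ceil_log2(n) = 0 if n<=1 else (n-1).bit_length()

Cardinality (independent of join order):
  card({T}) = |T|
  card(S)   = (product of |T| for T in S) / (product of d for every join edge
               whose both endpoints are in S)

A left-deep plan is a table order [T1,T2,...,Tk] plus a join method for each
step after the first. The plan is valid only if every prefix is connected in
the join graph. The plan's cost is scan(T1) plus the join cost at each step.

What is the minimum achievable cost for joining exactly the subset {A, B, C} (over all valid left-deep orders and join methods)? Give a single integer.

Selinger DP over subsets of {A,B,C}:
  {C}: scan cost=50, card=50
  {A}: scan cost=60, card=60
  {B}: scan cost=120, card=120
  {AC}: card=1000; try (C,hash)→720, (A,hash)→820, (A,merge)→820, (C,merge)→830, (A,nl)→3050, (C,nl)→3060; best=720 via (C,hash)
  {BC}: card=200; try (C,hash)→840, (B,merge)→1360, (C,merge)→1430, (B,hash)→1780, (B,nl)→6050, (C,nl)→6120; best=840 via (C,hash)
  {ABC}: card=4000; try (A,hash)→1760, (A,merge)→3060, (B,hash)→3400, (B,merge)→12680, (A,nl)→12840, (B,nl)→120720; best=1760 via (A,hash)

1760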